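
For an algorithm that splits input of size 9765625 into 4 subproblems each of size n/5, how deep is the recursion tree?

For divide and conquer with division factor 5:

Problem sizes at each level:
Level 0: 9765625
Level 1: 1953125
Level 2: 390625
Level 3: 78125
Level 4: 15625
Level 5: 3125
Level 6: 625
Level 7: 125
Level 8: 25
Level 9: 5
Level 10: 1

The root is level 0 and the size-1 base case is level 10 (the tree spans levels 0 through 10, i.e. 11 levels counting the root), so the depth is the number of divisions: log_5(9765625) = 10

The recursion tree depth is log_5(9765625) = 10. At each level, the problem size is divided by 5, so it takes 10 divisions to reduce to a base case of size 1. The algorithm makes 4 recursive calls at each level.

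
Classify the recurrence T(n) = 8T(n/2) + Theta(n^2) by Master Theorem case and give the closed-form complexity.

Master Theorem for T(n) = 8T(n/2) + O(n^2):

a = 8, b = 2, c = 2
log_b(a) = log_2(8) = 3.0000

Case 1: c = 2 < log_2(8) = 3.0000
T(n) = O(n^(log_2 8)) = O(n^3)

For T(n) = 8T(n/2) + O(n^2): log_2(8) = 3.0000. This is Case 1 of the Master Theorem (c < log_b(a), work dominated by leaves), giving O(n^3).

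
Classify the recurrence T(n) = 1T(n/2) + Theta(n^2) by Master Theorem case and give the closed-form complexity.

Master Theorem for T(n) = 1T(n/2) + O(n^2):

a = 1, b = 2, c = 2
log_b(a) = log_2(1) = 0.0000

Case 3: c = 2 > log_2(1) = 0.0000
T(n) = O(n^2) = O(n^2)

For T(n) = 1T(n/2) + O(n^2): log_2(1) = 0.0000. This is Case 3 of the Master Theorem (c > log_b(a), work dominated by root), giving O(n^2).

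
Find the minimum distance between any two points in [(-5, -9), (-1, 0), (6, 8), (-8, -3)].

Computing all pairwise distances among 4 points:

d((-5, -9), (-1, 0)) = 9.8489
d((-5, -9), (6, 8)) = 20.2485
d((-5, -9), (-8, -3)) = 6.7082 <-- minimum
d((-1, 0), (6, 8)) = 10.6301
d((-1, 0), (-8, -3)) = 7.6158
d((6, 8), (-8, -3)) = 17.8045

Closest pair: (-5, -9) and (-8, -3) with distance 6.7082

The closest pair is (-5, -9) and (-8, -3) with Euclidean distance 6.7082. For 4 points, brute-force pairwise comparison is shown above. For large n, the divide-and-conquer algorithm (sort by x, recurse on halves, check the dividing strip) achieves O(n log n).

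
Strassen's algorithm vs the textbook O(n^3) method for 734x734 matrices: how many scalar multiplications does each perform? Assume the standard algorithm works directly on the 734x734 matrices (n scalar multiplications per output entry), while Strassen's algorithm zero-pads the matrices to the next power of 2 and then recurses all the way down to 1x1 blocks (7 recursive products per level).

Matrix multiplication for 734x734 matrices:

Strassen's algorithm requires power-of-2 dimensions. Pad 734x734 to 1024x1024 (next power of 2).

Standard algorithm: 734^3 = 395446904 multiplications
Strassen's algorithm: 7^(log2(1024)) = 7^10 = 282475249 multiplications
Savings: 395446904 - 282475249 = 112971655 multiplications

Standard: 395446904 multiplications (734^3). Strassen: 282475249 multiplications (7^10, after padding to 1024x1024). Strassen reduces 8 recursive multiplications to 7 at each level.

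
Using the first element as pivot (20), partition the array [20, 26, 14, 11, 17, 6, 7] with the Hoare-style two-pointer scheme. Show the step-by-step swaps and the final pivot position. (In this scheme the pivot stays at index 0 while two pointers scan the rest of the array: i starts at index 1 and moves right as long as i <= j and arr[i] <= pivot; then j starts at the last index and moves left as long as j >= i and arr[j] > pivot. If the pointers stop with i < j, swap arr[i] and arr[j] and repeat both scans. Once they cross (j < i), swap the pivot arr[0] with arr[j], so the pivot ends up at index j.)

Hoare-style two-pointer partition with pivot = 20:

Initial array: [20, 26, 14, 11, 17, 6, 7]

Pointers start at i = 1, j = 6.
i stops at index 1 (arr[1]=26 > 20), j stops at index 6 (arr[6]=7 <= 20): swap arr[1] and arr[6], array becomes [20, 7, 14, 11, 17, 6, 26]
i ends at 6, j ends at 5: the pointers have crossed (j < i), so scanning stops.

Swap pivot arr[0] with arr[5] to place pivot at position 5: [6, 7, 14, 11, 17, 20, 26]
Pivot position: 5

After partitioning with pivot 20, the array becomes [6, 7, 14, 11, 17, 20, 26]. The pivot is placed at index 5. All elements to the left of the pivot are <= 20, and all elements to the right are > 20.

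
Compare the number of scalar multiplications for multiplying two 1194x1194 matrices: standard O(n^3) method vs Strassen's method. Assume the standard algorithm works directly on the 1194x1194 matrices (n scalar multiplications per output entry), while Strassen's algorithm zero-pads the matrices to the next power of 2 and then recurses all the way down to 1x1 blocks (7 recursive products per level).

Matrix multiplication for 1194x1194 matrices:

Strassen's algorithm requires power-of-2 dimensions. Pad 1194x1194 to 2048x2048 (next power of 2).

Standard algorithm: 1194^3 = 1702209384 multiplications
Strassen's algorithm: 7^(log2(2048)) = 7^11 = 1977326743 multiplications
Difference: 1702209384 - 1977326743 = -275117359 (Strassen uses MORE here due to padding overhead — for small or just-over-power-of-2 n, padding can outweigh the per-level savings)

Standard: 1702209384 multiplications (1194^3). Strassen: 1977326743 multiplications (7^11, after padding to 2048x2048). Strassen reduces 8 recursive multiplications to 7 at each level.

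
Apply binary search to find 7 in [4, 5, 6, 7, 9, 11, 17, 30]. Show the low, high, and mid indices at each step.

Binary search for 7 in [4, 5, 6, 7, 9, 11, 17, 30]:

lo=0, hi=7, mid=3, arr[mid]=7 -> Found target at index 3!

Binary search finds 7 at index 3 after 1 comparisons. The search repeatedly halves the search space by comparing with the middle element.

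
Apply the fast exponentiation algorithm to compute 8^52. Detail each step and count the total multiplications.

Computing 8^52 by squaring (build up from 8^1; each line after the first costs one multiplication):

8^1 = 8
8^2 = (8^1)^2 = 8^2 = 64
8^3 = 8 * 8^2 = 8 * 64 = 512
8^6 = (8^3)^2 = 512^2 = 262144
8^12 = (8^6)^2 = 262144^2 = 68719476736
8^13 = 8 * 8^12 = 8 * 68719476736 = 549755813888
8^26 = (8^13)^2 = 549755813888^2 = 302231454903657293676544
8^52 = (8^26)^2 = 302231454903657293676544^2 = 91343852333181432387730302044767688728495783936

Result: 91343852333181432387730302044767688728495783936
Multiplications needed: 7 (7 lines after 8^1)

8^52 = 91343852333181432387730302044767688728495783936. Using exponentiation by squaring, this requires 7 multiplications. The key idea: if the exponent is even, square the half-power; if odd, multiply by the base once.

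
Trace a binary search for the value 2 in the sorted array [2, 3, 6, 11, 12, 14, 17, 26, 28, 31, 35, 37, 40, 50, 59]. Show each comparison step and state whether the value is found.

Binary search for 2 in [2, 3, 6, 11, 12, 14, 17, 26, 28, 31, 35, 37, 40, 50, 59]:

lo=0, hi=14, mid=7, arr[mid]=26 -> 26 > 2, search left half
lo=0, hi=6, mid=3, arr[mid]=11 -> 11 > 2, search left half
lo=0, hi=2, mid=1, arr[mid]=3 -> 3 > 2, search left half
lo=0, hi=0, mid=0, arr[mid]=2 -> Found target at index 0!

Binary search finds 2 at index 0 after 4 comparisons. The search repeatedly halves the search space by comparing with the middle element.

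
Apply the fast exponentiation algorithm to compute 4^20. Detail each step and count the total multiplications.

Computing 4^20 by squaring (build up from 4^1; each line after the first costs one multiplication):

4^1 = 4
4^2 = (4^1)^2 = 4^2 = 16
4^4 = (4^2)^2 = 16^2 = 256
4^5 = 4 * 4^4 = 4 * 256 = 1024
4^10 = (4^5)^2 = 1024^2 = 1048576
4^20 = (4^10)^2 = 1048576^2 = 1099511627776

Result: 1099511627776
Multiplications needed: 5 (5 lines after 4^1)

4^20 = 1099511627776. Using exponentiation by squaring, this requires 5 multiplications. The key idea: if the exponent is even, square the half-power; if odd, multiply by the base once.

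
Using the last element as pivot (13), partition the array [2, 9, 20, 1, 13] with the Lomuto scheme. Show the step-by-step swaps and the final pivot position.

Lomuto partition with pivot = 13:

Initial array: [2, 9, 20, 1, 13]

arr[0]=2 <= 13: swap with position 0, array becomes [2, 9, 20, 1, 13]
arr[1]=9 <= 13: swap with position 1, array becomes [2, 9, 20, 1, 13]
arr[2]=20 > 13: no swap
arr[3]=1 <= 13: swap with position 2, array becomes [2, 9, 1, 20, 13]

Place pivot at position 3: [2, 9, 1, 13, 20]
Pivot position: 3

After partitioning with pivot 13, the array becomes [2, 9, 1, 13, 20]. The pivot is placed at index 3. All elements to the left of the pivot are <= 13, and all elements to the right are > 13.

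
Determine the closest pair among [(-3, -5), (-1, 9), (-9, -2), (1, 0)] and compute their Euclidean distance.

Computing all pairwise distances among 4 points:

d((-3, -5), (-1, 9)) = 14.1421
d((-3, -5), (-9, -2)) = 6.7082
d((-3, -5), (1, 0)) = 6.4031 <-- minimum
d((-1, 9), (-9, -2)) = 13.6015
d((-1, 9), (1, 0)) = 9.2195
d((-9, -2), (1, 0)) = 10.198

Closest pair: (-3, -5) and (1, 0) with distance 6.4031

The closest pair is (-3, -5) and (1, 0) with Euclidean distance 6.4031. For 4 points, brute-force pairwise comparison is shown above. For large n, the divide-and-conquer algorithm (sort by x, recurse on halves, check the dividing strip) achieves O(n log n).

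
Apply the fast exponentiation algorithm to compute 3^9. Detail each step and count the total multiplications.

Computing 3^9 by squaring (build up from 3^1; each line after the first costs one multiplication):

3^1 = 3
3^2 = (3^1)^2 = 3^2 = 9
3^4 = (3^2)^2 = 9^2 = 81
3^8 = (3^4)^2 = 81^2 = 6561
3^9 = 3 * 3^8 = 3 * 6561 = 19683

Result: 19683
Multiplications needed: 4 (4 lines after 3^1)

3^9 = 19683. Using exponentiation by squaring, this requires 4 multiplications. The key idea: if the exponent is even, square the half-power; if odd, multiply by the base once.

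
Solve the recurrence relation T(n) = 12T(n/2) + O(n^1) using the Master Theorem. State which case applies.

Master Theorem for T(n) = 12T(n/2) + O(n^1):

a = 12, b = 2, c = 1
log_b(a) = log_2(12) = 3.5850

Case 1: c = 1 < log_2(12) = 3.5850
T(n) = O(n^(log_2 12))

For T(n) = 12T(n/2) + O(n^1): log_2(12) = 3.5850. This is Case 1 of the Master Theorem (c < log_b(a), work dominated by leaves), giving O(n^(log_2 12)).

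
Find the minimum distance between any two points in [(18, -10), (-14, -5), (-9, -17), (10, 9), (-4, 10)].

Computing all pairwise distances among 5 points:

d((18, -10), (-14, -5)) = 32.3883
d((18, -10), (-9, -17)) = 27.8927
d((18, -10), (10, 9)) = 20.6155
d((18, -10), (-4, 10)) = 29.7321
d((-14, -5), (-9, -17)) = 13.0 <-- minimum
d((-14, -5), (10, 9)) = 27.7849
d((-14, -5), (-4, 10)) = 18.0278
d((-9, -17), (10, 9)) = 32.2025
d((-9, -17), (-4, 10)) = 27.4591
d((10, 9), (-4, 10)) = 14.0357

Closest pair: (-14, -5) and (-9, -17) with distance 13.0

The closest pair is (-14, -5) and (-9, -17) with Euclidean distance 13.0. For 5 points, brute-force pairwise comparison is shown above. For large n, the divide-and-conquer algorithm (sort by x, recurse on halves, check the dividing strip) achieves O(n log n).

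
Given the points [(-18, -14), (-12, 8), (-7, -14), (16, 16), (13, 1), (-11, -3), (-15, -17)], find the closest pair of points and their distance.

Computing all pairwise distances among 7 points:

d((-18, -14), (-12, 8)) = 22.8035
d((-18, -14), (-7, -14)) = 11.0
d((-18, -14), (16, 16)) = 45.3431
d((-18, -14), (13, 1)) = 34.4384
d((-18, -14), (-11, -3)) = 13.0384
d((-18, -14), (-15, -17)) = 4.2426 <-- minimum
d((-12, 8), (-7, -14)) = 22.561
d((-12, 8), (16, 16)) = 29.1204
d((-12, 8), (13, 1)) = 25.9615
d((-12, 8), (-11, -3)) = 11.0454
d((-12, 8), (-15, -17)) = 25.1794
d((-7, -14), (16, 16)) = 37.8021
d((-7, -14), (13, 1)) = 25.0
d((-7, -14), (-11, -3)) = 11.7047
d((-7, -14), (-15, -17)) = 8.544
d((16, 16), (13, 1)) = 15.2971
d((16, 16), (-11, -3)) = 33.0151
d((16, 16), (-15, -17)) = 45.2769
d((13, 1), (-11, -3)) = 24.3311
d((13, 1), (-15, -17)) = 33.2866
d((-11, -3), (-15, -17)) = 14.5602

Closest pair: (-18, -14) and (-15, -17) with distance 4.2426

The closest pair is (-18, -14) and (-15, -17) with Euclidean distance 4.2426. For 7 points, brute-force pairwise comparison is shown above. For large n, the divide-and-conquer algorithm (sort by x, recurse on halves, check the dividing strip) achieves O(n log n).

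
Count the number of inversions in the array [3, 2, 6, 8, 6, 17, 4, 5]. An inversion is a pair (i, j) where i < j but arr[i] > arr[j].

Finding inversions in [3, 2, 6, 8, 6, 17, 4, 5]:

(0, 1): arr[0]=3 > arr[1]=2
(2, 6): arr[2]=6 > arr[6]=4
(2, 7): arr[2]=6 > arr[7]=5
(3, 4): arr[3]=8 > arr[4]=6
(3, 6): arr[3]=8 > arr[6]=4
(3, 7): arr[3]=8 > arr[7]=5
(4, 6): arr[4]=6 > arr[6]=4
(4, 7): arr[4]=6 > arr[7]=5
(5, 6): arr[5]=17 > arr[6]=4
(5, 7): arr[5]=17 > arr[7]=5

Total inversions: 10

The array has 10 inversion(s): (0,1), (2,6), (2,7), (3,4), (3,6), (3,7), (4,6), (4,7), (5,6), (5,7). Each pair (i,j) satisfies i < j and arr[i] > arr[j].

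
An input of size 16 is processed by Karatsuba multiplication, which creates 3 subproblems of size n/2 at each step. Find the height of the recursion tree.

For divide and conquer with division factor 2:

Problem sizes at each level:
Level 0: 16
Level 1: 8
Level 2: 4
Level 3: 2
Level 4: 1

The root is level 0 and the size-1 base case is level 4 (the tree spans levels 0 through 4, i.e. 5 levels counting the root), so the depth is the number of divisions: log_2(16) = 4

The recursion tree depth is log_2(16) = 4. At each level, the problem size is divided by 2, so it takes 4 divisions to reduce to a base case of size 1. The algorithm makes 3 recursive calls at each level.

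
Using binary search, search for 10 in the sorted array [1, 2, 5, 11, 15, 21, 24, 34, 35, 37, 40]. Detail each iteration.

Binary search for 10 in [1, 2, 5, 11, 15, 21, 24, 34, 35, 37, 40]:

lo=0, hi=10, mid=5, arr[mid]=21 -> 21 > 10, search left half
lo=0, hi=4, mid=2, arr[mid]=5 -> 5 < 10, search right half
lo=3, hi=4, mid=3, arr[mid]=11 -> 11 > 10, search left half
lo=3 > hi=2, target 10 not found

Binary search determines that 10 is not in the array after 3 comparisons. The search space was exhausted without finding the target.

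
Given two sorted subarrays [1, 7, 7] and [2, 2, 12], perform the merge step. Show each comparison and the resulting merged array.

Merging process:

Compare 1 vs 2: take 1 from left. Merged: [1]
Compare 7 vs 2: take 2 from right. Merged: [1, 2]
Compare 7 vs 2: take 2 from right. Merged: [1, 2, 2]
Compare 7 vs 12: take 7 from left. Merged: [1, 2, 2, 7]
Compare 7 vs 12: take 7 from left. Merged: [1, 2, 2, 7, 7]
Append remaining from right: [12]. Merged: [1, 2, 2, 7, 7, 12]

Final merged array: [1, 2, 2, 7, 7, 12]
Total comparisons: 5

The merged array is [1, 2, 2, 7, 7, 12], requiring 5 comparisons. The merge step runs in O(n) time where n is the total number of elements.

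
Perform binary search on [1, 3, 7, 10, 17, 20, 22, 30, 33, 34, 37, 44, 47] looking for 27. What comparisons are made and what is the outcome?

Binary search for 27 in [1, 3, 7, 10, 17, 20, 22, 30, 33, 34, 37, 44, 47]:

lo=0, hi=12, mid=6, arr[mid]=22 -> 22 < 27, search right half
lo=7, hi=12, mid=9, arr[mid]=34 -> 34 > 27, search left half
lo=7, hi=8, mid=7, arr[mid]=30 -> 30 > 27, search left half
lo=7 > hi=6, target 27 not found

Binary search determines that 27 is not in the array after 3 comparisons. The search space was exhausted without finding the target.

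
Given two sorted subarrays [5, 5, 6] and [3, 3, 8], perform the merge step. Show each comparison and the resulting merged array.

Merging process:

Compare 5 vs 3: take 3 from right. Merged: [3]
Compare 5 vs 3: take 3 from right. Merged: [3, 3]
Compare 5 vs 8: take 5 from left. Merged: [3, 3, 5]
Compare 5 vs 8: take 5 from left. Merged: [3, 3, 5, 5]
Compare 6 vs 8: take 6 from left. Merged: [3, 3, 5, 5, 6]
Append remaining from right: [8]. Merged: [3, 3, 5, 5, 6, 8]

Final merged array: [3, 3, 5, 5, 6, 8]
Total comparisons: 5

The merged array is [3, 3, 5, 5, 6, 8], requiring 5 comparisons. The merge step runs in O(n) time where n is the total number of elements.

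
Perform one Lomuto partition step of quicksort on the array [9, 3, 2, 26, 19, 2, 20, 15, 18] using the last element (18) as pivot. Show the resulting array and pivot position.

Lomuto partition with pivot = 18:

Initial array: [9, 3, 2, 26, 19, 2, 20, 15, 18]

arr[0]=9 <= 18: swap with position 0, array becomes [9, 3, 2, 26, 19, 2, 20, 15, 18]
arr[1]=3 <= 18: swap with position 1, array becomes [9, 3, 2, 26, 19, 2, 20, 15, 18]
arr[2]=2 <= 18: swap with position 2, array becomes [9, 3, 2, 26, 19, 2, 20, 15, 18]
arr[3]=26 > 18: no swap
arr[4]=19 > 18: no swap
arr[5]=2 <= 18: swap with position 3, array becomes [9, 3, 2, 2, 19, 26, 20, 15, 18]
arr[6]=20 > 18: no swap
arr[7]=15 <= 18: swap with position 4, array becomes [9, 3, 2, 2, 15, 26, 20, 19, 18]

Place pivot at position 5: [9, 3, 2, 2, 15, 18, 20, 19, 26]
Pivot position: 5

After partitioning with pivot 18, the array becomes [9, 3, 2, 2, 15, 18, 20, 19, 26]. The pivot is placed at index 5. All elements to the left of the pivot are <= 18, and all elements to the right are > 18.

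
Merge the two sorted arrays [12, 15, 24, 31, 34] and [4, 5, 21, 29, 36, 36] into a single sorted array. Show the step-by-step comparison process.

Merging process:

Compare 12 vs 4: take 4 from right. Merged: [4]
Compare 12 vs 5: take 5 from right. Merged: [4, 5]
Compare 12 vs 21: take 12 from left. Merged: [4, 5, 12]
Compare 15 vs 21: take 15 from left. Merged: [4, 5, 12, 15]
Compare 24 vs 21: take 21 from right. Merged: [4, 5, 12, 15, 21]
Compare 24 vs 29: take 24 from left. Merged: [4, 5, 12, 15, 21, 24]
Compare 31 vs 29: take 29 from right. Merged: [4, 5, 12, 15, 21, 24, 29]
Compare 31 vs 36: take 31 from left. Merged: [4, 5, 12, 15, 21, 24, 29, 31]
Compare 34 vs 36: take 34 from left. Merged: [4, 5, 12, 15, 21, 24, 29, 31, 34]
Append remaining from right: [36, 36]. Merged: [4, 5, 12, 15, 21, 24, 29, 31, 34, 36, 36]

Final merged array: [4, 5, 12, 15, 21, 24, 29, 31, 34, 36, 36]
Total comparisons: 9

The merged array is [4, 5, 12, 15, 21, 24, 29, 31, 34, 36, 36], requiring 9 comparisons. The merge step runs in O(n) time where n is the total number of elements.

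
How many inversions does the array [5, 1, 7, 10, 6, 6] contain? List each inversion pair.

Finding inversions in [5, 1, 7, 10, 6, 6]:

(0, 1): arr[0]=5 > arr[1]=1
(2, 4): arr[2]=7 > arr[4]=6
(2, 5): arr[2]=7 > arr[5]=6
(3, 4): arr[3]=10 > arr[4]=6
(3, 5): arr[3]=10 > arr[5]=6

Total inversions: 5

The array has 5 inversion(s): (0,1), (2,4), (2,5), (3,4), (3,5). Each pair (i,j) satisfies i < j and arr[i] > arr[j].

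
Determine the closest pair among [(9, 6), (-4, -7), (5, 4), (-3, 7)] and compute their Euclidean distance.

Computing all pairwise distances among 4 points:

d((9, 6), (-4, -7)) = 18.3848
d((9, 6), (5, 4)) = 4.4721 <-- minimum
d((9, 6), (-3, 7)) = 12.0416
d((-4, -7), (5, 4)) = 14.2127
d((-4, -7), (-3, 7)) = 14.0357
d((5, 4), (-3, 7)) = 8.544

Closest pair: (9, 6) and (5, 4) with distance 4.4721

The closest pair is (9, 6) and (5, 4) with Euclidean distance 4.4721. For 4 points, brute-force pairwise comparison is shown above. For large n, the divide-and-conquer algorithm (sort by x, recurse on halves, check the dividing strip) achieves O(n log n).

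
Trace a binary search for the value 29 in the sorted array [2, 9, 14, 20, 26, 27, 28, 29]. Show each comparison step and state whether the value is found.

Binary search for 29 in [2, 9, 14, 20, 26, 27, 28, 29]:

lo=0, hi=7, mid=3, arr[mid]=20 -> 20 < 29, search right half
lo=4, hi=7, mid=5, arr[mid]=27 -> 27 < 29, search right half
lo=6, hi=7, mid=6, arr[mid]=28 -> 28 < 29, search right half
lo=7, hi=7, mid=7, arr[mid]=29 -> Found target at index 7!

Binary search finds 29 at index 7 after 4 comparisons. The search repeatedly halves the search space by comparing with the middle element.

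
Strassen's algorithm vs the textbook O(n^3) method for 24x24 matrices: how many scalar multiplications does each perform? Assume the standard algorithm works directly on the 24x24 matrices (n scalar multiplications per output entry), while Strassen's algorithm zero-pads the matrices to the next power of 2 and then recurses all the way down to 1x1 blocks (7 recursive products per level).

Matrix multiplication for 24x24 matrices:

Strassen's algorithm requires power-of-2 dimensions. Pad 24x24 to 32x32 (next power of 2).

Standard algorithm: 24^3 = 13824 multiplications
Strassen's algorithm: 7^(log2(32)) = 7^5 = 16807 multiplications
Difference: 13824 - 16807 = -2983 (Strassen uses MORE here due to padding overhead — for small or just-over-power-of-2 n, padding can outweigh the per-level savings)

Standard: 13824 multiplications (24^3). Strassen: 16807 multiplications (7^5, after padding to 32x32). Strassen reduces 8 recursive multiplications to 7 at each level.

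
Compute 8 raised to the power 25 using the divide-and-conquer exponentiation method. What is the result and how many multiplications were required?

Computing 8^25 by squaring (build up from 8^1; each line after the first costs one multiplication):

8^1 = 8
8^2 = (8^1)^2 = 8^2 = 64
8^3 = 8 * 8^2 = 8 * 64 = 512
8^6 = (8^3)^2 = 512^2 = 262144
8^12 = (8^6)^2 = 262144^2 = 68719476736
8^24 = (8^12)^2 = 68719476736^2 = 4722366482869645213696
8^25 = 8 * 8^24 = 8 * 4722366482869645213696 = 37778931862957161709568

Result: 37778931862957161709568
Multiplications needed: 6 (6 lines after 8^1)

8^25 = 37778931862957161709568. Using exponentiation by squaring, this requires 6 multiplications. The key idea: if the exponent is even, square the half-power; if odd, multiply by the base once.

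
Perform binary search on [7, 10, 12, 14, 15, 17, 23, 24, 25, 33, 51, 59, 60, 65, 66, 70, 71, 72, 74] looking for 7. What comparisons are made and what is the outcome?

Binary search for 7 in [7, 10, 12, 14, 15, 17, 23, 24, 25, 33, 51, 59, 60, 65, 66, 70, 71, 72, 74]:

lo=0, hi=18, mid=9, arr[mid]=33 -> 33 > 7, search left half
lo=0, hi=8, mid=4, arr[mid]=15 -> 15 > 7, search left half
lo=0, hi=3, mid=1, arr[mid]=10 -> 10 > 7, search left half
lo=0, hi=0, mid=0, arr[mid]=7 -> Found target at index 0!

Binary search finds 7 at index 0 after 4 comparisons. The search repeatedly halves the search space by comparing with the middle element.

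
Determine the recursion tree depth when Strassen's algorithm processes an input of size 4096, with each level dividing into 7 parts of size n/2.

For divide and conquer with division factor 2:

Problem sizes at each level:
Level 0: 4096
Level 1: 2048
Level 2: 1024
Level 3: 512
Level 4: 256
Level 5: 128
Level 6: 64
Level 7: 32
Level 8: 16
Level 9: 8
Level 10: 4
Level 11: 2
Level 12: 1

The root is level 0 and the size-1 base case is level 12 (the tree spans levels 0 through 12, i.e. 13 levels counting the root), so the depth is the number of divisions: log_2(4096) = 12

The recursion tree depth is log_2(4096) = 12. At each level, the problem size is divided by 2, so it takes 12 divisions to reduce to a base case of size 1. The algorithm makes 7 recursive calls at each level.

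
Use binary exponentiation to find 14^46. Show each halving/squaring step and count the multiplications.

Computing 14^46 by squaring (build up from 14^1; each line after the first costs one multiplication):

14^1 = 14
14^2 = (14^1)^2 = 14^2 = 196
14^4 = (14^2)^2 = 196^2 = 38416
14^5 = 14 * 14^4 = 14 * 38416 = 537824
14^10 = (14^5)^2 = 537824^2 = 289254654976
14^11 = 14 * 14^10 = 14 * 289254654976 = 4049565169664
14^22 = (14^11)^2 = 4049565169664^2 = 16398978063355821105872896
14^23 = 14 * 14^22 = 14 * 16398978063355821105872896 = 229585692886981495482220544
14^46 = (14^23)^2 = 229585692886981495482220544^2 = 52709590378395385649697127909589319306203213055655936

Result: 52709590378395385649697127909589319306203213055655936
Multiplications needed: 8 (8 lines after 14^1)

14^46 = 52709590378395385649697127909589319306203213055655936. Using exponentiation by squaring, this requires 8 multiplications. The key idea: if the exponent is even, square the half-power; if odd, multiply by the base once.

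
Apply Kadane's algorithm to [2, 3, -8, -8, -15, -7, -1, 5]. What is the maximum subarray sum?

Using Kadane's algorithm on [2, 3, -8, -8, -15, -7, -1, 5]:

Scanning through the array:
Position 1 (value 3): max_ending_here = 5, max_so_far = 5
Position 2 (value -8): max_ending_here = -3, max_so_far = 5
Position 3 (value -8): max_ending_here = -8, max_so_far = 5
Position 4 (value -15): max_ending_here = -15, max_so_far = 5
Position 5 (value -7): max_ending_here = -7, max_so_far = 5
Position 6 (value -1): max_ending_here = -1, max_so_far = 5
Position 7 (value 5): max_ending_here = 5, max_so_far = 5

Maximum subarray: [2, 3]
Maximum sum: 5

The maximum subarray is [2, 3] with sum 5. This subarray runs from index 0 to index 1.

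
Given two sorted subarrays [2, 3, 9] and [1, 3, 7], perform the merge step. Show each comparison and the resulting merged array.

Merging process:

Compare 2 vs 1: take 1 from right. Merged: [1]
Compare 2 vs 3: take 2 from left. Merged: [1, 2]
Compare 3 vs 3: take 3 from left. Merged: [1, 2, 3]
Compare 9 vs 3: take 3 from right. Merged: [1, 2, 3, 3]
Compare 9 vs 7: take 7 from right. Merged: [1, 2, 3, 3, 7]
Append remaining from left: [9]. Merged: [1, 2, 3, 3, 7, 9]

Final merged array: [1, 2, 3, 3, 7, 9]
Total comparisons: 5

The merged array is [1, 2, 3, 3, 7, 9], requiring 5 comparisons. The merge step runs in O(n) time where n is the total number of elements.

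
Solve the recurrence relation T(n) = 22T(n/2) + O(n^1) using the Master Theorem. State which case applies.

Master Theorem for T(n) = 22T(n/2) + O(n^1):

a = 22, b = 2, c = 1
log_b(a) = log_2(22) = 4.4594

Case 1: c = 1 < log_2(22) = 4.4594
T(n) = O(n^(log_2 22))

For T(n) = 22T(n/2) + O(n^1): log_2(22) = 4.4594. This is Case 1 of the Master Theorem (c < log_b(a), work dominated by leaves), giving O(n^(log_2 22)).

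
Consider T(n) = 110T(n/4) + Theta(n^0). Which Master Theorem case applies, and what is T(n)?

Master Theorem for T(n) = 110T(n/4) + O(n^0):

a = 110, b = 4, c = 0
log_b(a) = log_4(110) = 3.3907

Case 1: c = 0 < log_4(110) = 3.3907
T(n) = O(n^(log_4 110))

For T(n) = 110T(n/4) + O(n^0): log_4(110) = 3.3907. This is Case 1 of the Master Theorem (c < log_b(a), work dominated by leaves), giving O(n^(log_4 110)).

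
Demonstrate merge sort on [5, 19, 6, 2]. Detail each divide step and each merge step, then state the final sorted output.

Merge sort trace:

Split: [5, 19, 6, 2] -> [5, 19] and [6, 2]
  Split: [5, 19] -> [5] and [19]
  Merge: [5] + [19] -> [5, 19]
  Split: [6, 2] -> [6] and [2]
  Merge: [6] + [2] -> [2, 6]
Merge: [5, 19] + [2, 6] -> [2, 5, 6, 19]

Final sorted array: [2, 5, 6, 19]

The merge sort proceeds by recursively splitting the array and merging sorted halves.
After all merges, the sorted array is [2, 5, 6, 19].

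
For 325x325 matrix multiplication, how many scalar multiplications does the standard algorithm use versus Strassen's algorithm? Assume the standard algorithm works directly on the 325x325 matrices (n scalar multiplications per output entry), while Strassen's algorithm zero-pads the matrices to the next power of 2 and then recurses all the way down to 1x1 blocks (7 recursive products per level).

Matrix multiplication for 325x325 matrices:

Strassen's algorithm requires power-of-2 dimensions. Pad 325x325 to 512x512 (next power of 2).

Standard algorithm: 325^3 = 34328125 multiplications
Strassen's algorithm: 7^(log2(512)) = 7^9 = 40353607 multiplications
Difference: 34328125 - 40353607 = -6025482 (Strassen uses MORE here due to padding overhead — for small or just-over-power-of-2 n, padding can outweigh the per-level savings)

Standard: 34328125 multiplications (325^3). Strassen: 40353607 multiplications (7^9, after padding to 512x512). Strassen reduces 8 recursive multiplications to 7 at each level.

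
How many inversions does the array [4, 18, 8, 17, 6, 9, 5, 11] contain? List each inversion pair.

Finding inversions in [4, 18, 8, 17, 6, 9, 5, 11]:

(1, 2): arr[1]=18 > arr[2]=8
(1, 3): arr[1]=18 > arr[3]=17
(1, 4): arr[1]=18 > arr[4]=6
(1, 5): arr[1]=18 > arr[5]=9
(1, 6): arr[1]=18 > arr[6]=5
(1, 7): arr[1]=18 > arr[7]=11
(2, 4): arr[2]=8 > arr[4]=6
(2, 6): arr[2]=8 > arr[6]=5
(3, 4): arr[3]=17 > arr[4]=6
(3, 5): arr[3]=17 > arr[5]=9
(3, 6): arr[3]=17 > arr[6]=5
(3, 7): arr[3]=17 > arr[7]=11
(4, 6): arr[4]=6 > arr[6]=5
(5, 6): arr[5]=9 > arr[6]=5

Total inversions: 14

The array has 14 inversion(s): (1,2), (1,3), (1,4), (1,5), (1,6), (1,7), (2,4), (2,6), (3,4), (3,5), (3,6), (3,7), (4,6), (5,6). Each pair (i,j) satisfies i < j and arr[i] > arr[j].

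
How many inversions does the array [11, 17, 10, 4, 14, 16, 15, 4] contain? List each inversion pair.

Finding inversions in [11, 17, 10, 4, 14, 16, 15, 4]:

(0, 2): arr[0]=11 > arr[2]=10
(0, 3): arr[0]=11 > arr[3]=4
(0, 7): arr[0]=11 > arr[7]=4
(1, 2): arr[1]=17 > arr[2]=10
(1, 3): arr[1]=17 > arr[3]=4
(1, 4): arr[1]=17 > arr[4]=14
(1, 5): arr[1]=17 > arr[5]=16
(1, 6): arr[1]=17 > arr[6]=15
(1, 7): arr[1]=17 > arr[7]=4
(2, 3): arr[2]=10 > arr[3]=4
(2, 7): arr[2]=10 > arr[7]=4
(4, 7): arr[4]=14 > arr[7]=4
(5, 6): arr[5]=16 > arr[6]=15
(5, 7): arr[5]=16 > arr[7]=4
(6, 7): arr[6]=15 > arr[7]=4

Total inversions: 15

The array has 15 inversion(s): (0,2), (0,3), (0,7), (1,2), (1,3), (1,4), (1,5), (1,6), (1,7), (2,3), (2,7), (4,7), (5,6), (5,7), (6,7). Each pair (i,j) satisfies i < j and arr[i] > arr[j].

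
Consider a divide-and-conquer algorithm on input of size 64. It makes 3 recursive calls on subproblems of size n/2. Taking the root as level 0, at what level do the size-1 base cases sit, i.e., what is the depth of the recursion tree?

For divide and conquer with division factor 2:

Problem sizes at each level:
Level 0: 64
Level 1: 32
Level 2: 16
Level 3: 8
Level 4: 4
Level 5: 2
Level 6: 1

The root is level 0 and the size-1 base case is level 6 (the tree spans levels 0 through 6, i.e. 7 levels counting the root), so the depth is the number of divisions: log_2(64) = 6

The recursion tree depth is log_2(64) = 6. At each level, the problem size is divided by 2, so it takes 6 divisions to reduce to a base case of size 1. The algorithm makes 3 recursive calls at each level.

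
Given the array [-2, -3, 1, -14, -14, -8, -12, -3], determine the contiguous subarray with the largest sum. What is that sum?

Using Kadane's algorithm on [-2, -3, 1, -14, -14, -8, -12, -3]:

Scanning through the array:
Position 1 (value -3): max_ending_here = -3, max_so_far = -2
Position 2 (value 1): max_ending_here = 1, max_so_far = 1
Position 3 (value -14): max_ending_here = -13, max_so_far = 1
Position 4 (value -14): max_ending_here = -14, max_so_far = 1
Position 5 (value -8): max_ending_here = -8, max_so_far = 1
Position 6 (value -12): max_ending_here = -12, max_so_far = 1
Position 7 (value -3): max_ending_here = -3, max_so_far = 1

Maximum subarray: [1]
Maximum sum: 1

The maximum subarray is [1] with sum 1. This subarray runs from index 2 to index 2.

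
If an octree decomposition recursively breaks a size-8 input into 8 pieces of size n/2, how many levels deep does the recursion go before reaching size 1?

For divide and conquer with division factor 2:

Problem sizes at each level:
Level 0: 8
Level 1: 4
Level 2: 2
Level 3: 1

The root is level 0 and the size-1 base case is level 3 (the tree spans levels 0 through 3, i.e. 4 levels counting the root), so the depth is the number of divisions: log_2(8) = 3

The recursion tree depth is log_2(8) = 3. At each level, the problem size is divided by 2, so it takes 3 divisions to reduce to a base case of size 1. The algorithm makes 8 recursive calls at each level.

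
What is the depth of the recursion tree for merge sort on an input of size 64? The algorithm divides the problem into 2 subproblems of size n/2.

For divide and conquer with division factor 2:

Problem sizes at each level:
Level 0: 64
Level 1: 32
Level 2: 16
Level 3: 8
Level 4: 4
Level 5: 2
Level 6: 1

The root is level 0 and the size-1 base case is level 6 (the tree spans levels 0 through 6, i.e. 7 levels counting the root), so the depth is the number of divisions: log_2(64) = 6

The recursion tree depth is log_2(64) = 6. At each level, the problem size is divided by 2, so it takes 6 divisions to reduce to a base case of size 1. The algorithm makes 2 recursive calls at each level.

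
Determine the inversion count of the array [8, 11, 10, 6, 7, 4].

Finding inversions in [8, 11, 10, 6, 7, 4]:

(0, 3): arr[0]=8 > arr[3]=6
(0, 4): arr[0]=8 > arr[4]=7
(0, 5): arr[0]=8 > arr[5]=4
(1, 2): arr[1]=11 > arr[2]=10
(1, 3): arr[1]=11 > arr[3]=6
(1, 4): arr[1]=11 > arr[4]=7
(1, 5): arr[1]=11 > arr[5]=4
(2, 3): arr[2]=10 > arr[3]=6
(2, 4): arr[2]=10 > arr[4]=7
(2, 5): arr[2]=10 > arr[5]=4
(3, 5): arr[3]=6 > arr[5]=4
(4, 5): arr[4]=7 > arr[5]=4

Total inversions: 12

The array has 12 inversion(s): (0,3), (0,4), (0,5), (1,2), (1,3), (1,4), (1,5), (2,3), (2,4), (2,5), (3,5), (4,5). Each pair (i,j) satisfies i < j and arr[i] > arr[j].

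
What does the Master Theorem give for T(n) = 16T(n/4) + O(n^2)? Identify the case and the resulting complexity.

Master Theorem for T(n) = 16T(n/4) + O(n^2):

a = 16, b = 4, c = 2
log_b(a) = log_4(16) = 2.0000

Case 2: c = 2 = log_4(16) = 2.0000
T(n) = O(n^2 log n) = O(n^2 log n)

For T(n) = 16T(n/4) + O(n^2): log_4(16) = 2.0000. This is Case 2 of the Master Theorem (c = log_b(a), equal work at all levels), giving O(n^2 log n).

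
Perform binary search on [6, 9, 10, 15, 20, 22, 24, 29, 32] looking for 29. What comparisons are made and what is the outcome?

Binary search for 29 in [6, 9, 10, 15, 20, 22, 24, 29, 32]:

lo=0, hi=8, mid=4, arr[mid]=20 -> 20 < 29, search right half
lo=5, hi=8, mid=6, arr[mid]=24 -> 24 < 29, search right half
lo=7, hi=8, mid=7, arr[mid]=29 -> Found target at index 7!

Binary search finds 29 at index 7 after 3 comparisons. The search repeatedly halves the search space by comparing with the middle element.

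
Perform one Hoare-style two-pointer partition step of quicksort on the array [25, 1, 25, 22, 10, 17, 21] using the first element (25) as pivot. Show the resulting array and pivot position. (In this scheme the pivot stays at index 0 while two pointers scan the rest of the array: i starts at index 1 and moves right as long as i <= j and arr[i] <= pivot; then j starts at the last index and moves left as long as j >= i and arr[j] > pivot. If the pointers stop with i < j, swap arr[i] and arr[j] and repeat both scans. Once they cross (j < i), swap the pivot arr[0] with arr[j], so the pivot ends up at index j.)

Hoare-style two-pointer partition with pivot = 25:

Initial array: [25, 1, 25, 22, 10, 17, 21]

Pointers start at i = 1, j = 6.
i ends at 7, j ends at 6: the pointers have crossed (j < i), so scanning stops.

Swap pivot arr[0] with arr[6] to place pivot at position 6: [21, 1, 25, 22, 10, 17, 25]
Pivot position: 6

After partitioning with pivot 25, the array becomes [21, 1, 25, 22, 10, 17, 25]. The pivot is placed at index 6. All elements to the left of the pivot are <= 25, and all elements to the right are > 25.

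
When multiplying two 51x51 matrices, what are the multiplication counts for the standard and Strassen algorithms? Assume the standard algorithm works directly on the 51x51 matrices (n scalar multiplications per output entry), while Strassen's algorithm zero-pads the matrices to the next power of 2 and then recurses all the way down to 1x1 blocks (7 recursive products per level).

Matrix multiplication for 51x51 matrices:

Strassen's algorithm requires power-of-2 dimensions. Pad 51x51 to 64x64 (next power of 2).

Standard algorithm: 51^3 = 132651 multiplications
Strassen's algorithm: 7^(log2(64)) = 7^6 = 117649 multiplications
Savings: 132651 - 117649 = 15002 multiplications

Standard: 132651 multiplications (51^3). Strassen: 117649 multiplications (7^6, after padding to 64x64). Strassen reduces 8 recursive multiplications to 7 at each level.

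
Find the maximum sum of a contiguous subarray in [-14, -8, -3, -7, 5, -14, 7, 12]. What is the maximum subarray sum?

Using Kadane's algorithm on [-14, -8, -3, -7, 5, -14, 7, 12]:

Scanning through the array:
Position 1 (value -8): max_ending_here = -8, max_so_far = -8
Position 2 (value -3): max_ending_here = -3, max_so_far = -3
Position 3 (value -7): max_ending_here = -7, max_so_far = -3
Position 4 (value 5): max_ending_here = 5, max_so_far = 5
Position 5 (value -14): max_ending_here = -9, max_so_far = 5
Position 6 (value 7): max_ending_here = 7, max_so_far = 7
Position 7 (value 12): max_ending_here = 19, max_so_far = 19

Maximum subarray: [7, 12]
Maximum sum: 19

The maximum subarray is [7, 12] with sum 19. This subarray runs from index 6 to index 7.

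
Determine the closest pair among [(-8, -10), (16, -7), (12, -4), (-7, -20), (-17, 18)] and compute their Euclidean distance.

Computing all pairwise distances among 5 points:

d((-8, -10), (16, -7)) = 24.1868
d((-8, -10), (12, -4)) = 20.8806
d((-8, -10), (-7, -20)) = 10.0499
d((-8, -10), (-17, 18)) = 29.4109
d((16, -7), (12, -4)) = 5.0 <-- minimum
d((16, -7), (-7, -20)) = 26.4197
d((16, -7), (-17, 18)) = 41.4005
d((12, -4), (-7, -20)) = 24.8395
d((12, -4), (-17, 18)) = 36.4005
d((-7, -20), (-17, 18)) = 39.2938

Closest pair: (16, -7) and (12, -4) with distance 5.0

The closest pair is (16, -7) and (12, -4) with Euclidean distance 5.0. For 5 points, brute-force pairwise comparison is shown above. For large n, the divide-and-conquer algorithm (sort by x, recurse on halves, check the dividing strip) achieves O(n log n).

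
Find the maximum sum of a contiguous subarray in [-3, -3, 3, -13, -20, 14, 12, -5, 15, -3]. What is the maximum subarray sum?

Using Kadane's algorithm on [-3, -3, 3, -13, -20, 14, 12, -5, 15, -3]:

Scanning through the array:
Position 1 (value -3): max_ending_here = -3, max_so_far = -3
Position 2 (value 3): max_ending_here = 3, max_so_far = 3
Position 3 (value -13): max_ending_here = -10, max_so_far = 3
Position 4 (value -20): max_ending_here = -20, max_so_far = 3
Position 5 (value 14): max_ending_here = 14, max_so_far = 14
Position 6 (value 12): max_ending_here = 26, max_so_far = 26
Position 7 (value -5): max_ending_here = 21, max_so_far = 26
Position 8 (value 15): max_ending_here = 36, max_so_far = 36
Position 9 (value -3): max_ending_here = 33, max_so_far = 36

Maximum subarray: [14, 12, -5, 15]
Maximum sum: 36

The maximum subarray is [14, 12, -5, 15] with sum 36. This subarray runs from index 5 to index 8.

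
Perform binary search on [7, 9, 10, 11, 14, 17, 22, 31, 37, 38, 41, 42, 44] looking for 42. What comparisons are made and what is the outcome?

Binary search for 42 in [7, 9, 10, 11, 14, 17, 22, 31, 37, 38, 41, 42, 44]:

lo=0, hi=12, mid=6, arr[mid]=22 -> 22 < 42, search right half
lo=7, hi=12, mid=9, arr[mid]=38 -> 38 < 42, search right half
lo=10, hi=12, mid=11, arr[mid]=42 -> Found target at index 11!

Binary search finds 42 at index 11 after 3 comparisons. The search repeatedly halves the search space by comparing with the middle element.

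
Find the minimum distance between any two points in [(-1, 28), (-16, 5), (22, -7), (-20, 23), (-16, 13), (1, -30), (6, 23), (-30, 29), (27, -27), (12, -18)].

Computing all pairwise distances among 10 points:

d((-1, 28), (-16, 5)) = 27.4591
d((-1, 28), (22, -7)) = 41.8808
d((-1, 28), (-20, 23)) = 19.6469
d((-1, 28), (-16, 13)) = 21.2132
d((-1, 28), (1, -30)) = 58.0345
d((-1, 28), (6, 23)) = 8.6023
d((-1, 28), (-30, 29)) = 29.0172
d((-1, 28), (27, -27)) = 61.7171
d((-1, 28), (12, -18)) = 47.8017
d((-16, 5), (22, -7)) = 39.8497
d((-16, 5), (-20, 23)) = 18.4391
d((-16, 5), (-16, 13)) = 8.0 <-- minimum
d((-16, 5), (1, -30)) = 38.9102
d((-16, 5), (6, 23)) = 28.4253
d((-16, 5), (-30, 29)) = 27.7849
d((-16, 5), (27, -27)) = 53.6004
d((-16, 5), (12, -18)) = 36.2353
d((22, -7), (-20, 23)) = 51.614
d((22, -7), (-16, 13)) = 42.9418
d((22, -7), (1, -30)) = 31.1448
d((22, -7), (6, 23)) = 34.0
d((22, -7), (-30, 29)) = 63.2456
d((22, -7), (27, -27)) = 20.6155
d((22, -7), (12, -18)) = 14.8661
d((-20, 23), (-16, 13)) = 10.7703
d((-20, 23), (1, -30)) = 57.0088
d((-20, 23), (6, 23)) = 26.0
d((-20, 23), (-30, 29)) = 11.6619
d((-20, 23), (27, -27)) = 68.6222
d((-20, 23), (12, -18)) = 52.0096
d((-16, 13), (1, -30)) = 46.2385
d((-16, 13), (6, 23)) = 24.1661
d((-16, 13), (-30, 29)) = 21.2603
d((-16, 13), (27, -27)) = 58.7282
d((-16, 13), (12, -18)) = 41.7732
d((1, -30), (6, 23)) = 53.2353
d((1, -30), (-30, 29)) = 66.6483
d((1, -30), (27, -27)) = 26.1725
d((1, -30), (12, -18)) = 16.2788
d((6, 23), (-30, 29)) = 36.4966
d((6, 23), (27, -27)) = 54.231
d((6, 23), (12, -18)) = 41.4367
d((-30, 29), (27, -27)) = 79.9062
d((-30, 29), (12, -18)) = 63.0317
d((27, -27), (12, -18)) = 17.4929

Closest pair: (-16, 5) and (-16, 13) with distance 8.0

The closest pair is (-16, 5) and (-16, 13) with Euclidean distance 8.0. For 10 points, brute-force pairwise comparison is shown above. For large n, the divide-and-conquer algorithm (sort by x, recurse on halves, check the dividing strip) achieves O(n log n).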